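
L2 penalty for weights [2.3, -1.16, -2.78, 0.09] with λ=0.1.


‖w‖₂² = (2.3)² + (-1.16)² + (-2.78)² + (0.09)²
     = 5.29 + 1.3456 + 7.7284 + 0.0081
     = 14.3721
λ·‖w‖₂² = 0.1·14.3721 = 1.43721

1.43721


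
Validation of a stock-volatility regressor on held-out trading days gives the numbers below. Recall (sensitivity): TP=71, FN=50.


Recall = TP/(TP+FN)
= 71/(71+50)
= 71/121 = 58.68%

58.68%


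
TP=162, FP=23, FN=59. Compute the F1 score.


Precision = 162/185 = 0.8757
Recall = 162/221 = 0.733
F1 = 2·P·R/(P+R) = 2·TP/(2·TP+FP+FN) = 324/(324+23+59) = 324/406 = 0.798

0.798


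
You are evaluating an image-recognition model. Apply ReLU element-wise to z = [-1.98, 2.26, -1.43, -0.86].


ReLU(-1.98) = max(0, -1.98) = 0.0
ReLU(2.26) = max(0, 2.26) = 2.26
ReLU(-1.43) = max(0, -1.43) = 0.0
ReLU(-0.86) = max(0, -0.86) = 0.0
result = [0.0, 2.26, 0.0, 0.0]

[0.0, 2.26, 0.0, 0.0]


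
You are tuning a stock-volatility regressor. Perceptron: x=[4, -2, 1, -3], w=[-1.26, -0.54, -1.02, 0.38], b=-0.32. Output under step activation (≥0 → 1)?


z = (4)·(-1.26) + (-2)·(-0.54) + (1)·(-1.02) + (-3)·(0.38) - 0.32
  = -6.44
step(z) = 0 (z<0)

0


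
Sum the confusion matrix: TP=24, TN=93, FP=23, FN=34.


Total = TP + TN + FP + FN
= 24 + 93 + 23 + 34
= 174
(Predicted positive: 47, predicted negative: 127)

174


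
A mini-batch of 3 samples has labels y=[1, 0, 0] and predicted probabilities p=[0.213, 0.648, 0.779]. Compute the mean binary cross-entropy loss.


L[0] = -ln(0.213) = 1.5465
L[1] = -ln(1-0.648) = -ln(0.352) = 1.0441
L[2] = -ln(1-0.779) = -ln(0.221) = 1.5096
mean = (1.5465 + 1.0441 + 1.5096)/3 = 1.3667

1.3667


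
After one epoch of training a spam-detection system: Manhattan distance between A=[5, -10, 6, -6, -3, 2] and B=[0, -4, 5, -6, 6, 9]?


d = |5-0| + |-10+ 4| + |6-5| + |-6+ 6| + |-3-6| + |2-9|
  = 5 + 6 + 1 + 0 + 9 + 7
  = 28

28


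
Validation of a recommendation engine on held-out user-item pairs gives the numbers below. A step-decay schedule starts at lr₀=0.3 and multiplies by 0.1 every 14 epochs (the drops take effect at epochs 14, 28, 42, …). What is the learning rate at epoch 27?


n_drops = ⌊27/14⌋ = 1
lr = 0.3·0.1^1 = 0.3·0.1 = 0.03

0.03


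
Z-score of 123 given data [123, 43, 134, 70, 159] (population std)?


μ = 105.8, σ = 42.771
z = (123 - 105.8)/42.771 = 0.4021

0.4021


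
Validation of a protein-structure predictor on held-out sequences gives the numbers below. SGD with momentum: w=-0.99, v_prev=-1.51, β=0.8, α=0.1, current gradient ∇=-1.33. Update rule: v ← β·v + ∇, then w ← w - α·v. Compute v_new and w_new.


v_new = 0.8·-1.51 - 1.33 = -1.208 - 1.33 = -2.538
w_new = -0.99 - 0.1·-2.538 = -0.99 + 0.2538 = -0.7362

v_new=-2.538, w_new=-0.7362


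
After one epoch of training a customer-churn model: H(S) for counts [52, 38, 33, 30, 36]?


Probabilities: [52/189, 38/189, 33/189, 30/189, 36/189] ≈ [0.2751, 0.2011, 0.1746, 0.1587, 0.1905]
H = -((52/189)·log₂(52/189) + (38/189)·log₂(38/189) + (33/189)·log₂(33/189) + (30/189)·log₂(30/189) + (36/189)·log₂(36/189))
  = 2.2943 bits

2.2943 bits


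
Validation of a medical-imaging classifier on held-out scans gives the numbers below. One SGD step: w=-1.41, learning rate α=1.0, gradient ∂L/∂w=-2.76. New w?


w_new = w - α·∇
= -1.41 - 1.0·-2.76
= -1.41 + 2.76
= 1.35

1.35


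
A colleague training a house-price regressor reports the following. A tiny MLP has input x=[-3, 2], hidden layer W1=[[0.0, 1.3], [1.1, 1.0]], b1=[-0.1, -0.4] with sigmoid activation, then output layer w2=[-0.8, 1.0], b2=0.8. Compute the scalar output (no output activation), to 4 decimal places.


z1[0] = (0.0)·(-3) + (1.3)·(2) - 0.1 = 2.5
z1[1] = (1.1)·(-3) + (1.0)·(2) - 0.4 = -1.7
h = sigmoid(z1) = [0.9241, 0.1545]
output = (-0.8)·(0.9241) + (1.0)·(0.1545) + 0.8 = 0.2152

0.2152


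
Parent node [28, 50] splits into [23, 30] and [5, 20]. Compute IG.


Parent = [28, 50], H_parent = 0.9418
H_left = 0.9874 (n=53), H_right = 0.7219 (n=25)
H_children = (53/78)·0.9874 + (25/78)·0.7219 = 0.9023
IG = 0.9418 - 0.9023 = 0.0395

0.0395


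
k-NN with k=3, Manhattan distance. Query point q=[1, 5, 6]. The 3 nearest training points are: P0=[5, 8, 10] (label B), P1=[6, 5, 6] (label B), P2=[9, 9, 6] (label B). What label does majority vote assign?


d(q,P0) = 11  (label B)
d(q,P1) = 5  (label B)
d(q,P2) = 12  (label B)
Votes: A=0, B=3
Majority → B

B


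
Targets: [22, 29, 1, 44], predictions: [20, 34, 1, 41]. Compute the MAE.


Absolute errors: |22-20|=2, |29-34|=5, |1-1|=0, |44-41|=3
Sum = 10
MAE = 10/4 = 5/2

5/2


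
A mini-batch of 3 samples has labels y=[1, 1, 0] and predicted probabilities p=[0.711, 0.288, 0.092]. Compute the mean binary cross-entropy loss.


L[0] = -ln(0.711) = 0.3411
L[1] = -ln(0.288) = 1.2448
L[2] = -ln(1-0.092) = -ln(0.908) = 0.0965
mean = (0.3411 + 1.2448 + 0.0965)/3 = 0.5608

0.5608


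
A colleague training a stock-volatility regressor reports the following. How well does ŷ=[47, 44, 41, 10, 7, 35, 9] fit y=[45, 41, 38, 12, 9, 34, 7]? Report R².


ȳ = 26.5714
SS_res = Σ(y-ŷ)² = 35
SS_tot = Σ(y-ȳ)² = 1637.71
R² = 1 - SS_res/SS_tot = 1 - 0.0214 = 0.9786

0.9786


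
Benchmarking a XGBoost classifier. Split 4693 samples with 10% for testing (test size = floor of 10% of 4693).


Test = ⌊4693·10/100⌋ = 469
Train = 4693 - 469 = 4224

Train: 4224, Test: 469


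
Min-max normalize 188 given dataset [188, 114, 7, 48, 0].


min=0, max=188
(188-0)/(188-0) = 188/188 = 1.0

1.0


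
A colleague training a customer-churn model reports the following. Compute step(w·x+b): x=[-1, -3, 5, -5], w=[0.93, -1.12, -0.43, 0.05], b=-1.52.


z = (-1)·(0.93) + (-3)·(-1.12) + (5)·(-0.43) + (-5)·(0.05) - 1.52
  = -1.49
step(z) = 0 (z<0)

0


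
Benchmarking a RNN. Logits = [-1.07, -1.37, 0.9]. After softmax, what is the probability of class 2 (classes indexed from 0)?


Exponentials: e^-1.07=0.343, e^-1.37=0.2541, e^0.9=2.4596
Sum = 3.0567
Softmax = [0.1122, 0.0831, 0.8047]
p[2] = 2.4596/3.0567 = 0.8047

0.8047


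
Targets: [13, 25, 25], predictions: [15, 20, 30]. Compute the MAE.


Absolute errors: |13-15|=2, |25-20|=5, |25-30|=5
Sum = 12
MAE = 12/3 = 4

4


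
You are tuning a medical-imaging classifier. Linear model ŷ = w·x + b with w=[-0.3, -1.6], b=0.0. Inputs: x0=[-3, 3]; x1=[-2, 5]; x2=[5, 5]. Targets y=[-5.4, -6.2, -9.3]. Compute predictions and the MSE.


ŷ0 = (-0.3)·(-3) + (-1.6)·(3) + 0.0 = -3.9
ŷ1 = (-0.3)·(-2) + (-1.6)·(5) + 0.0 = -7.4
ŷ2 = (-0.3)·(5) + (-1.6)·(5) + 0.0 = -9.5
errors² = [2.25, 1.44, 0.04]
MSE = 3.7300/3 = 1.2433

1.2433


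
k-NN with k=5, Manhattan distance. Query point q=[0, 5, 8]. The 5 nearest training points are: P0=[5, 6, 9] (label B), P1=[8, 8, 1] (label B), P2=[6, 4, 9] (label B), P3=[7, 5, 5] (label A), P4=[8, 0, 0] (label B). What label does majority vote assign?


d(q,P0) = 7  (label B)
d(q,P1) = 18  (label B)
d(q,P2) = 8  (label B)
d(q,P3) = 10  (label A)
d(q,P4) = 21  (label B)
Votes: A=1, B=4
Majority → B

B


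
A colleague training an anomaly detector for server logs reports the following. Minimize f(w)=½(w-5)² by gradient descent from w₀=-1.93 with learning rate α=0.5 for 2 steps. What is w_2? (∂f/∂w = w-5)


step 1: grad = -1.93-5 = -6.93; w = -1.93 - 0.5·(-6.93) = 1.535
step 2: grad = 1.535-5 = -3.465; w = 1.535 - 0.5·(-3.465) = 3.2675

3.2675


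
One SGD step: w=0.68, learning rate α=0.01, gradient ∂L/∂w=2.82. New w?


w_new = w - α·∇
= 0.68 - 0.01·2.82
= 0.68 - 0.0282
= 0.6518

0.6518


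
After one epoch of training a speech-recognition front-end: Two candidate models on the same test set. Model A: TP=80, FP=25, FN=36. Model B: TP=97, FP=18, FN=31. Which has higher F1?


Model A: P=80/105=0.7619, R=80/116=0.6897, F1=2PR/(P+R)=2TP/(2TP+FP+FN)=160/221=0.724
Model B: P=97/115=0.8435, R=97/128=0.7578, F1=2PR/(P+R)=2TP/(2TP+FP+FN)=194/243=0.7984
0.724 < 0.7984 → Model B

Model B


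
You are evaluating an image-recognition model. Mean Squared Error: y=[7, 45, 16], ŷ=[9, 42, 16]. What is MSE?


Squared errors: (7-9)²=4, (45-42)²=9, (16-16)²=0
Sum = 13
MSE = 13/3 = 13/3

13/3


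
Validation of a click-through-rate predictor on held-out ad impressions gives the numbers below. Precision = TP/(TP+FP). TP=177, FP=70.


Precision = TP/(TP+FP)
= 177/(177+70)
= 177/247 = 71.66%

71.66%


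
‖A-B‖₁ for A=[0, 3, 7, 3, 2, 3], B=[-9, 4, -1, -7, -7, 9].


d = |0+ 9| + |3-4| + |7+ 1| + |3+ 7| + |2+ 7| + |3-9|
  = 9 + 1 + 8 + 10 + 9 + 6
  = 43

43


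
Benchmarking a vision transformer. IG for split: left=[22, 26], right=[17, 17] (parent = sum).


Parent = [39, 43], H_parent = 0.9983
H_left = 0.995 (n=48), H_right = 1 (n=34)
H_children = (48/82)·0.995 + (34/82)·1 = 0.9971
IG = 0.9983 - 0.9971 = 0.0012

0.0012


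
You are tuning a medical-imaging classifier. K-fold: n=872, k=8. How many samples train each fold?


Fold size = 872/8 = 109
Training per fold = 872 - 109 = 763

763


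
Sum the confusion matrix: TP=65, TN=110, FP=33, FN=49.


Total = TP + TN + FP + FN
= 65 + 110 + 33 + 49
= 257
(Predicted positive: 98, predicted negative: 159)

257


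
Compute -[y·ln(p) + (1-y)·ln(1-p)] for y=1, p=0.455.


BCE = -[y·ln(p) + (1-y)·ln(1-p)]
= -1·ln(0.455) - 0
= -ln(0.455) = 0.7875

0.7875


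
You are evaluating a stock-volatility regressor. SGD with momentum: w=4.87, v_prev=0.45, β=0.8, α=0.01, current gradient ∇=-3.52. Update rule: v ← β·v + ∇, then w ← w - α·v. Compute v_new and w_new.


v_new = 0.8·0.45 - 3.52 = 0.36 - 3.52 = -3.16
w_new = 4.87 - 0.01·-3.16 = 4.87 + 0.0316 = 4.9016

v_new=-3.16, w_new=4.9016


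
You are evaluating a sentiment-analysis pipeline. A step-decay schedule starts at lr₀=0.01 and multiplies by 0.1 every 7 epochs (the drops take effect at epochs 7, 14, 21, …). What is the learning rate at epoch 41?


n_drops = ⌊41/7⌋ = 5
lr = 0.01·0.1^5 = 0.01·0.00001 = 0.0000001

0.0000001


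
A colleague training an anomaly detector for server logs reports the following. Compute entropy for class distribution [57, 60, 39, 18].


Probabilities: [57/174, 60/174, 39/174, 18/174] ≈ [0.3276, 0.3448, 0.2241, 0.1034]
H = -((57/174)·log₂(57/174) + (60/174)·log₂(60/174) + (39/174)·log₂(39/174) + (18/174)·log₂(18/174))
  = 1.8793 bits

1.8793 bits


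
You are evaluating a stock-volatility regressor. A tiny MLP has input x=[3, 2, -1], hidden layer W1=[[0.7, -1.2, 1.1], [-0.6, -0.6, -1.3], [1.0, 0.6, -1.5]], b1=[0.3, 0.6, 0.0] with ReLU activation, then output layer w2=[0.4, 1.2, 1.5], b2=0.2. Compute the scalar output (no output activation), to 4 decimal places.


z1[0] = (0.7)·(3) + (-1.2)·(2) + (1.1)·(-1) + 0.3 = -1.1
z1[1] = (-0.6)·(3) + (-0.6)·(2) + (-1.3)·(-1) + 0.6 = -1.1
z1[2] = (1.0)·(3) + (0.6)·(2) + (-1.5)·(-1) + 0.0 = 5.7
h = ReLU(z1) = [0.0, 0.0, 5.7]
output = (0.4)·(0.0) + (1.2)·(0.0) + (1.5)·(5.7) + 0.2 = 8.75

8.75


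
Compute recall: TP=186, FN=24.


Recall = TP/(TP+FN)
= 186/(186+24)
= 186/210 = 88.57%

88.57%


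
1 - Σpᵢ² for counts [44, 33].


Probabilities: [44/77, 33/77] ≈ [0.5714, 0.4286]
Σpᵢ² = (1936 + 1089)/77² = 3025/5929
Gini = 1 - Σpᵢ² = 1 - 3025/5929 = 0.4898

0.4898


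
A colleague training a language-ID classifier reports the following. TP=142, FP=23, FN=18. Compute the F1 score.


Precision = 142/165 = 0.8606
Recall = 142/160 = 0.8875
F1 = 2·P·R/(P+R) = 2·TP/(2·TP+FP+FN) = 284/(284+23+18) = 284/325 = 0.8738

0.8738


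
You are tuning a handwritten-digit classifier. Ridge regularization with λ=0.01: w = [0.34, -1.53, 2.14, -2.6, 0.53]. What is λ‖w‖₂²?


‖w‖₂² = (0.34)² + (-1.53)² + (2.14)² + (-2.6)² + (0.53)²
     = 0.1156 + 2.3409 + 4.5796 + 6.76 + 0.2809
     = 14.077
λ·‖w‖₂² = 0.01·14.077 = 0.14077

0.14077


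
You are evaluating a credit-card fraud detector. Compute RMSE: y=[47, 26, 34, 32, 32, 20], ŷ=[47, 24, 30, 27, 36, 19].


MSE = 62/6 = 10.3333
RMSE = √(62/6) = 3.2146

3.2146


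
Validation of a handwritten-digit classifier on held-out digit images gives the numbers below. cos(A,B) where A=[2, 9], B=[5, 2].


A·B = 2·5 + 9·2 = 28
‖A‖ = √85 = 9.2195, ‖B‖ = √29 = 5.3852
cos = 28/(√85·√29) = 28/√2465 = 0.564

0.564


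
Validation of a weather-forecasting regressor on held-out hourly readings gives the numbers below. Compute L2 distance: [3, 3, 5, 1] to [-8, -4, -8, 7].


d = √((3+ 8)² + (3+ 4)² + (5+ 8)² + (1-7)²)
  = √(121 + 49 + 169 + 36)
  = √375 = 19.3649

19.3649


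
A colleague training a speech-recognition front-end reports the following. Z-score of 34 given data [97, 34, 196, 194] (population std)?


μ = 130.25, σ = 68.4776
z = (34 - 130.25)/68.4776 = -1.4056

-1.4056


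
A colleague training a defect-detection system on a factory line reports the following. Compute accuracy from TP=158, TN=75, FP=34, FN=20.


Accuracy = (TP+TN)/(TP+TN+FP+FN)
= (158+75)/(287)
= 233/287 = 81.18%

81.18%


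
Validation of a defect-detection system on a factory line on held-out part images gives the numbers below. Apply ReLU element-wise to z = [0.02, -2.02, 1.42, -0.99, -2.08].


ReLU(0.02) = max(0, 0.02) = 0.02
ReLU(-2.02) = max(0, -2.02) = 0.0
ReLU(1.42) = max(0, 1.42) = 1.42
ReLU(-0.99) = max(0, -0.99) = 0.0
ReLU(-2.08) = max(0, -2.08) = 0.0
result = [0.02, 0.0, 1.42, 0.0, 0.0]

[0.02, 0.0, 1.42, 0.0, 0.0]


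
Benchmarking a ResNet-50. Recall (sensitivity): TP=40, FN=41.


Recall = TP/(TP+FN)
= 40/(40+41)
= 40/81 = 49.38%

49.38%


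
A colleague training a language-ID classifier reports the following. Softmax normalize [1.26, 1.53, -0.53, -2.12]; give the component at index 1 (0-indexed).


Exponentials: e^1.26=3.5254, e^1.53=4.6182, e^-0.53=0.5886, e^-2.12=0.12
Sum = 8.8522
Softmax = [0.3983, 0.5217, 0.0665, 0.0136]
p[1] = 4.6182/8.8522 = 0.5217

0.5217


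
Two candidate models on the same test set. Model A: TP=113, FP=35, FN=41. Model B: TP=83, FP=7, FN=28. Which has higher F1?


Model A: P=113/148=0.7635, R=113/154=0.7338, F1=2PR/(P+R)=2TP/(2TP+FP+FN)=226/302=0.7483
Model B: P=83/90=0.9222, R=83/111=0.7477, F1=2PR/(P+R)=2TP/(2TP+FP+FN)=166/201=0.8259
0.7483 < 0.8259 → Model B

Model B


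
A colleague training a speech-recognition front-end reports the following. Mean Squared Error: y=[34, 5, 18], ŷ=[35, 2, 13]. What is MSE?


Squared errors: (34-35)²=1, (5-2)²=9, (18-13)²=25
Sum = 35
MSE = 35/3 = 35/3

35/3


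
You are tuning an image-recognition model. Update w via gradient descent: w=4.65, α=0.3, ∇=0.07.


w_new = w - α·∇
= 4.65 - 0.3·0.07
= 4.65 - 0.021
= 4.629

4.629


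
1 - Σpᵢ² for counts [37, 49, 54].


Probabilities: [37/140, 49/140, 54/140] ≈ [0.2643, 0.35, 0.3857]
Σpᵢ² = (1369 + 2401 + 2916)/140² = 6686/19600
Gini = 1 - Σpᵢ² = 1 - 6686/19600 = 0.6589

0.6589


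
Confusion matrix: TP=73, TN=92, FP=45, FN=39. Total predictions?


Total = TP + TN + FP + FN
= 73 + 92 + 45 + 39
= 249
(Predicted positive: 118, predicted negative: 131)

249


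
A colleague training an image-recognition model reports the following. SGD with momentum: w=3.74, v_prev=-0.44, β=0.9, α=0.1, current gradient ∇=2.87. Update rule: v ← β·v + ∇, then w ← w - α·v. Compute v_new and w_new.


v_new = 0.9·-0.44 + 2.87 = -0.396 + 2.87 = 2.474
w_new = 3.74 - 0.1·2.474 = 3.74 - 0.2474 = 3.4926

v_new=2.474, w_new=3.4926


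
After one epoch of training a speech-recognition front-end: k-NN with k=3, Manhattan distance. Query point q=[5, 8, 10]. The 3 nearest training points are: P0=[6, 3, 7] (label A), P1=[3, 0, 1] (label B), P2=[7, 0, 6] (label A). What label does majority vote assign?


d(q,P0) = 9  (label A)
d(q,P1) = 19  (label B)
d(q,P2) = 14  (label A)
Votes: A=2, B=1
Majority → A

A


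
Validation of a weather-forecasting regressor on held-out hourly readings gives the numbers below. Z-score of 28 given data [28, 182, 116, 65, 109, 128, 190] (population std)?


μ = 116.8571, σ = 53.9376
z = (28 - 116.8571)/53.9376 = -1.6474

-1.6474


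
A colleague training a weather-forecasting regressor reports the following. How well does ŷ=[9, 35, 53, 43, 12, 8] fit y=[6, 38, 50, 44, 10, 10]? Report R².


ȳ = 26.3333
SS_res = Σ(y-ŷ)² = 36
SS_tot = Σ(y-ȳ)² = 1955.33
R² = 1 - SS_res/SS_tot = 1 - 0.0184 = 0.9816

0.9816


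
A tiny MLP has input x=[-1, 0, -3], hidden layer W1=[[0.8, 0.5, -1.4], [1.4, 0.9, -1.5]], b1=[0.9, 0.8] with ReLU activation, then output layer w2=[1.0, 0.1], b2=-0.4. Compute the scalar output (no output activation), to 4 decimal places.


z1[0] = (0.8)·(-1) + (0.5)·(0) + (-1.4)·(-3) + 0.9 = 4.3
z1[1] = (1.4)·(-1) + (0.9)·(0) + (-1.5)·(-3) + 0.8 = 3.9
h = ReLU(z1) = [4.3, 3.9]
output = (1.0)·(4.3) + (0.1)·(3.9) - 0.4 = 4.29

4.29


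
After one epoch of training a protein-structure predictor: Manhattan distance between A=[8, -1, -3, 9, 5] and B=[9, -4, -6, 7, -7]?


d = |8-9| + |-1+ 4| + |-3+ 6| + |9-7| + |5+ 7|
  = 1 + 3 + 3 + 2 + 12
  = 21

21


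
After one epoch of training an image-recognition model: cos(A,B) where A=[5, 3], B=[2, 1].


A·B = 5·2 + 3·1 = 13
‖A‖ = √34 = 5.831, ‖B‖ = √5 = 2.2361
cos = 13/(√34·√5) = 13/√170 = 0.9971

0.9971


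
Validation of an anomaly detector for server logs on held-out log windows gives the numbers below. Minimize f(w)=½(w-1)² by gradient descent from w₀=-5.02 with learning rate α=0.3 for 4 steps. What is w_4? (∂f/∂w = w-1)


step 1: grad = -5.02-1 = -6.02; w = -5.02 - 0.3·(-6.02) = -3.214
step 2: grad = -3.214-1 = -4.214; w = -3.214 - 0.3·(-4.214) = -1.9498
step 3: grad = -1.9498-1 = -2.9498; w = -1.9498 - 0.3·(-2.9498) = -1.06486
step 4: grad = -1.06486-1 = -2.06486; w = -1.06486 - 0.3·(-2.06486) = -0.445402

-0.445402


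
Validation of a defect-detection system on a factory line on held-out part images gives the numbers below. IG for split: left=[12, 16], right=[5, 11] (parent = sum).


Parent = [17, 27], H_parent = 0.9624
H_left = 0.9852 (n=28), H_right = 0.896 (n=16)
H_children = (28/44)·0.9852 + (16/44)·0.896 = 0.9528
IG = 0.9624 - 0.9528 = 0.0096

0.0096


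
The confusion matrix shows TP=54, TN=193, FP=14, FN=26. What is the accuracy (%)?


Accuracy = (TP+TN)/(TP+TN+FP+FN)
= (54+193)/(287)
= 247/287 = 86.06%

86.06%


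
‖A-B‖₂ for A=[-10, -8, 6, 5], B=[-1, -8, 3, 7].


d = √((-10+ 1)² + (-8+ 8)² + (6-3)² + (5-7)²)
  = √(81 + 0 + 9 + 4)
  = √94 = 9.6954

9.6954


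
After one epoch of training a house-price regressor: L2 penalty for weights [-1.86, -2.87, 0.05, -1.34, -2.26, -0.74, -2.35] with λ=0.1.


‖w‖₂² = (-1.86)² + (-2.87)² + (0.05)² + (-1.34)² + (-2.26)² + (-0.74)² + (-2.35)²
     = 3.4596 + 8.2369 + 0.0025 + 1.7956 + 5.1076 + 0.5476 + 5.5225
     = 24.6723
λ·‖w‖₂² = 0.1·24.6723 = 2.46723

2.46723


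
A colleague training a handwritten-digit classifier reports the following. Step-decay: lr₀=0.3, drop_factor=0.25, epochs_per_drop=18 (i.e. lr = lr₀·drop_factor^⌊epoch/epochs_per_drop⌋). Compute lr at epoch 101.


n_drops = ⌊101/18⌋ = 5
lr = 0.3·0.25^5 = 0.3·0.0009765625 = 0.00029296875

0.00029296875


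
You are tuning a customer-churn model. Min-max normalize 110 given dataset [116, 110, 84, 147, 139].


min=84, max=147
(110-84)/(147-84) = 26/63 = 0.4127

0.4127


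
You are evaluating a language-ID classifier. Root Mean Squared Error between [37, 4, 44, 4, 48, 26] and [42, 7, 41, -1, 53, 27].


MSE = 94/6 = 15.6667
RMSE = √(94/6) = 3.9581

3.9581


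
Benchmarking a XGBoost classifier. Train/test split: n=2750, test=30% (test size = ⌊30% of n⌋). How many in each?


Test = ⌊2750·30/100⌋ = 825
Train = 2750 - 825 = 1925

Train: 1925, Test: 825


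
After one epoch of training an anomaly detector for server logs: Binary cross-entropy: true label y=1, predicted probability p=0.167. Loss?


BCE = -[y·ln(p) + (1-y)·ln(1-p)]
= -1·ln(0.167) - 0
= -ln(0.167) = 1.7898

1.7898


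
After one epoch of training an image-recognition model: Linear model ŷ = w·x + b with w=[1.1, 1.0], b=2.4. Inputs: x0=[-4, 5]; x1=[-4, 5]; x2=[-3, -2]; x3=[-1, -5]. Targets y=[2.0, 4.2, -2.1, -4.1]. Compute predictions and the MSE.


ŷ0 = (1.1)·(-4) + (1.0)·(5) + 2.4 = 3.0
ŷ1 = (1.1)·(-4) + (1.0)·(5) + 2.4 = 3.0
ŷ2 = (1.1)·(-3) + (1.0)·(-2) + 2.4 = -2.9
ŷ3 = (1.1)·(-1) + (1.0)·(-5) + 2.4 = -3.7
errors² = [1.0, 1.44, 0.64, 0.16]
MSE = 3.2400/4 = 0.81

0.81


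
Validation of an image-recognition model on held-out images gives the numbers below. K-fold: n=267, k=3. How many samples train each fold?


Fold size = 267/3 = 89
Training per fold = 267 - 89 = 178

178


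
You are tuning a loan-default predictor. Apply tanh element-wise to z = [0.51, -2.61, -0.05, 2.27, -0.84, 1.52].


tanh(0.51) = 0.4699
tanh(-2.61) = -0.9892
tanh(-0.05) = -0.05
tanh(2.27) = 0.9789
tanh(-0.84) = -0.6858
tanh(1.52) = 0.9087
result = [0.4699, -0.9892, -0.05, 0.9789, -0.6858, 0.9087]

[0.4699, -0.9892, -0.05, 0.9789, -0.6858, 0.9087]


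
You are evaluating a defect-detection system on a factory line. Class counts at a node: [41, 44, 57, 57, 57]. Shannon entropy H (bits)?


Probabilities: [41/256, 44/256, 57/256, 57/256, 57/256] ≈ [0.1602, 0.1719, 0.2227, 0.2227, 0.2227]
H = -((41/256)·log₂(41/256) + (44/256)·log₂(44/256) + (57/256)·log₂(57/256) + (57/256)·log₂(57/256) + (57/256)·log₂(57/256))
  = 2.3074 bits

2.3074 bits


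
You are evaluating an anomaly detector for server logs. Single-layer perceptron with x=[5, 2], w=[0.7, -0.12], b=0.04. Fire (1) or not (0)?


z = (5)·(0.7) + (2)·(-0.12) + 0.04
  = 3.3
step(z) = 1 (z≥0)

1


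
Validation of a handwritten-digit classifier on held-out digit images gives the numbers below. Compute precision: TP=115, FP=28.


Precision = TP/(TP+FP)
= 115/(115+28)
= 115/143 = 80.42%

80.42%


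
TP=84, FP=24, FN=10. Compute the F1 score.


Precision = 84/108 = 0.7778
Recall = 84/94 = 0.8936
F1 = 2·P·R/(P+R) = 2·TP/(2·TP+FP+FN) = 168/(168+24+10) = 168/202 = 0.8317

0.8317


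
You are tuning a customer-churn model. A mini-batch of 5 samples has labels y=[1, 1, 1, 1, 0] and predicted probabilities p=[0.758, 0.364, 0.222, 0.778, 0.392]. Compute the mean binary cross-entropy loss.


L[0] = -ln(0.758) = 0.2771
L[1] = -ln(0.364) = 1.0106
L[2] = -ln(0.222) = 1.5051
L[3] = -ln(0.778) = 0.251
L[4] = -ln(1-0.392) = -ln(0.608) = 0.4976
mean = (0.2771 + 1.0106 + 1.5051 + 0.251 + 0.4976)/5 = 0.7083

0.7083


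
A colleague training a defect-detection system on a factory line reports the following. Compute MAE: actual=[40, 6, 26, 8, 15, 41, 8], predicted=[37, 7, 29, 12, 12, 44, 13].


Absolute errors: |40-37|=3, |6-7|=1, |26-29|=3, |8-12|=4, |15-12|=3, |41-44|=3, |8-13|=5
Sum = 22
MAE = 22/7 = 22/7

22/7


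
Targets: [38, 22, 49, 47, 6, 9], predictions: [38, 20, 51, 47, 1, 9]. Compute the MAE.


Absolute errors: |38-38|=0, |22-20|=2, |49-51|=2, |47-47|=0, |6-1|=5, |9-9|=0
Sum = 9
MAE = 9/6 = 3/2

3/2


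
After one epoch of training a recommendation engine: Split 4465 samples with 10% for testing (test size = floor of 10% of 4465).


Test = ⌊4465·10/100⌋ = 446
Train = 4465 - 446 = 4019

Train: 4019, Test: 446


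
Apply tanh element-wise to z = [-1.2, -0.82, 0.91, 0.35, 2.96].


tanh(-1.2) = -0.8337
tanh(-0.82) = -0.6751
tanh(0.91) = 0.7211
tanh(0.35) = 0.3364
tanh(2.96) = 0.9946
result = [-0.8337, -0.6751, 0.7211, 0.3364, 0.9946]

[-0.8337, -0.6751, 0.7211, 0.3364, 0.9946]


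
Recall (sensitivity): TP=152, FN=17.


Recall = TP/(TP+FN)
= 152/(152+17)
= 152/169 = 89.94%

89.94%


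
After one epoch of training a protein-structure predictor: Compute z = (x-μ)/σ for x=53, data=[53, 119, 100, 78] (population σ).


μ = 87.5, σ = 24.6424
z = (53 - 87.5)/24.6424 = -1.4

-1.4


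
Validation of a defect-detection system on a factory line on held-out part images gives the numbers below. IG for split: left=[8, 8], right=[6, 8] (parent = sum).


Parent = [14, 16], H_parent = 0.9968
H_left = 1 (n=16), H_right = 0.9852 (n=14)
H_children = (16/30)·1 + (14/30)·0.9852 = 0.9931
IG = 0.9968 - 0.9931 = 0.0037

0.0037


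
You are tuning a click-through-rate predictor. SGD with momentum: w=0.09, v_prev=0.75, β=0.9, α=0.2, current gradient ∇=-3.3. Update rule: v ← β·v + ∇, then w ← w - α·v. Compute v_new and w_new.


v_new = 0.9·0.75 - 3.3 = 0.675 - 3.3 = -2.625
w_new = 0.09 - 0.2·-2.625 = 0.09 + 0.525 = 0.615

v_new=-2.625, w_new=0.615


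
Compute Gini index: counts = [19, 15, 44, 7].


Probabilities: [19/85, 15/85, 44/85, 7/85] ≈ [0.2235, 0.1765, 0.5176, 0.0824]
Σpᵢ² = (361 + 225 + 1936 + 49)/85² = 2571/7225
Gini = 1 - Σpᵢ² = 1 - 2571/7225 = 0.6442

0.6442


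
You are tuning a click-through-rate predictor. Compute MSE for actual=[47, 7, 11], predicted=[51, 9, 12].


Squared errors: (47-51)²=16, (7-9)²=4, (11-12)²=1
Sum = 21
MSE = 21/3 = 7

7


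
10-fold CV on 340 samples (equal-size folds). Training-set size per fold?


Fold size = 340/10 = 34
Training per fold = 340 - 34 = 306

306


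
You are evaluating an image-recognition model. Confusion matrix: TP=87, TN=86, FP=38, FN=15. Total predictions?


Total = TP + TN + FP + FN
= 87 + 86 + 38 + 15
= 226
(Predicted positive: 125, predicted negative: 101)

226


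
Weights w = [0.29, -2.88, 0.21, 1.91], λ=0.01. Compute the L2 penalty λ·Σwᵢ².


‖w‖₂² = (0.29)² + (-2.88)² + (0.21)² + (1.91)²
     = 0.0841 + 8.2944 + 0.0441 + 3.6481
     = 12.0707
λ·‖w‖₂² = 0.01·12.0707 = 0.120707

0.120707


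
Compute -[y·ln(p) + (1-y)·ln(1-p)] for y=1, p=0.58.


BCE = -[y·ln(p) + (1-y)·ln(1-p)]
= -1·ln(0.58) - 0
= -ln(0.58) = 0.5447

0.5447


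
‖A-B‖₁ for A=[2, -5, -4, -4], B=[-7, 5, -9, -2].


d = |2+ 7| + |-5-5| + |-4+ 9| + |-4+ 2|
  = 9 + 10 + 5 + 2
  = 26

26


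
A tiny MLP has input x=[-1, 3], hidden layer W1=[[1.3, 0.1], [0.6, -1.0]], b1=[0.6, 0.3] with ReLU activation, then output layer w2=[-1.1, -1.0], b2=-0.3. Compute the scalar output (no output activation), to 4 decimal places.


z1[0] = (1.3)·(-1) + (0.1)·(3) + 0.6 = -0.4
z1[1] = (0.6)·(-1) + (-1.0)·(3) + 0.3 = -3.3
h = ReLU(z1) = [0.0, 0.0]
output = (-1.1)·(0.0) + (-1.0)·(0.0) - 0.3 = -0.3

-0.3


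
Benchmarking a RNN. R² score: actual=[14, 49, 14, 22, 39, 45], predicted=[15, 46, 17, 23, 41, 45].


ȳ = 30.5
SS_res = Σ(y-ŷ)² = 24
SS_tot = Σ(y-ȳ)² = 1241.5
R² = 1 - SS_res/SS_tot = 1 - 0.0193 = 0.9807

0.9807


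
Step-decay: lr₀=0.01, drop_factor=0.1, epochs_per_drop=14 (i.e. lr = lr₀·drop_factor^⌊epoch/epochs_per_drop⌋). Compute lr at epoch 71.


n_drops = ⌊71/14⌋ = 5
lr = 0.01·0.1^5 = 0.01·0.00001 = 0.0000001

0.0000001


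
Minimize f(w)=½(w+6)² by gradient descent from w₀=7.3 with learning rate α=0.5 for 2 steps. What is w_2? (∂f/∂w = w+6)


step 1: grad = 7.3+6 = 13.3; w = 7.3 - 0.5·(13.3) = 0.65
step 2: grad = 0.65+6 = 6.65; w = 0.65 - 0.5·(6.65) = -2.675

-2.675


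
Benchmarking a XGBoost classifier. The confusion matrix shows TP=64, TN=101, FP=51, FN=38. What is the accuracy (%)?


Accuracy = (TP+TN)/(TP+TN+FP+FN)
= (64+101)/(254)
= 165/254 = 64.96%

64.96%


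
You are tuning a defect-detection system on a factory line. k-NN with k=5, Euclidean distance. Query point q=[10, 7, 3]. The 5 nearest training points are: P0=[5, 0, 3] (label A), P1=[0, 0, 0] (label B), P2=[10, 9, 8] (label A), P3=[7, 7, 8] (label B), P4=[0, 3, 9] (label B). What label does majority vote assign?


d(q,P0) = 8.6023  (label A)
d(q,P1) = 12.5698  (label B)
d(q,P2) = 5.3852  (label A)
d(q,P3) = 5.831  (label B)
d(q,P4) = 12.3288  (label B)
Votes: A=2, B=3
Majority → B

B


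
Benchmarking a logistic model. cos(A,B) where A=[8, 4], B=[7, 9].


A·B = 8·7 + 4·9 = 92
‖A‖ = √80 = 8.9443, ‖B‖ = √130 = 11.4018
cos = 92/(√80·√130) = 92/√10400 = 0.9021

0.9021


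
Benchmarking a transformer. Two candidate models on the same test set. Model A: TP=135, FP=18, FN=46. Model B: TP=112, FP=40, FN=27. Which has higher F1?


Model A: P=135/153=0.8824, R=135/181=0.7459, F1=2PR/(P+R)=2TP/(2TP+FP+FN)=270/334=0.8084
Model B: P=112/152=0.7368, R=112/139=0.8058, F1=2PR/(P+R)=2TP/(2TP+FP+FN)=224/291=0.7698
0.8084 > 0.7698 → Model A

Model A


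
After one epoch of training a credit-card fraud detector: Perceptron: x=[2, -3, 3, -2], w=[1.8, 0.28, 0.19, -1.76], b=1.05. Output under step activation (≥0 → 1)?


z = (2)·(1.8) + (-3)·(0.28) + (3)·(0.19) + (-2)·(-1.76) + 1.05
  = 7.9
step(z) = 1 (z≥0)

1


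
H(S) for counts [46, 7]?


Probabilities: [46/53, 7/53] ≈ [0.8679, 0.1321]
H = -((46/53)·log₂(46/53) + (7/53)·log₂(7/53))
  = 0.5631 bits

0.5631 bits


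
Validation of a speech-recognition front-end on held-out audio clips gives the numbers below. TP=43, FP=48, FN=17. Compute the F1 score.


Precision = 43/91 = 0.4725
Recall = 43/60 = 0.7167
F1 = 2·P·R/(P+R) = 2·TP/(2·TP+FP+FN) = 86/(86+48+17) = 86/151 = 0.5695

0.5695


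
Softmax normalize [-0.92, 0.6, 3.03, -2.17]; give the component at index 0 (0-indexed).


Exponentials: e^-0.92=0.3985, e^0.6=1.8221, e^3.03=20.6972, e^-2.17=0.1142
Sum = 23.032
Softmax = [0.0173, 0.0791, 0.8986, 0.005]
p[0] = 0.3985/23.032 = 0.0173

0.0173


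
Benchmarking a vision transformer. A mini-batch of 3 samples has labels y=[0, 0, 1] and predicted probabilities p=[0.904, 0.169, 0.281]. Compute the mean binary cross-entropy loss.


L[0] = -ln(1-0.904) = -ln(0.096) = 2.3434
L[1] = -ln(1-0.169) = -ln(0.831) = 0.1851
L[2] = -ln(0.281) = 1.2694
mean = (2.3434 + 0.1851 + 1.2694)/3 = 1.266

1.266


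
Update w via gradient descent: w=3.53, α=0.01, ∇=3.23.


w_new = w - α·∇
= 3.53 - 0.01·3.23
= 3.53 - 0.0323
= 3.4977

3.4977


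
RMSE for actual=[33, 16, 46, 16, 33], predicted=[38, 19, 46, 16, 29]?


MSE = 50/5 = 10
RMSE = √(50/5) = 3.1623

3.1623


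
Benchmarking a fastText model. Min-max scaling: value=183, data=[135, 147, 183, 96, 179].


min=96, max=183
(183-96)/(183-96) = 87/87 = 1.0

1.0


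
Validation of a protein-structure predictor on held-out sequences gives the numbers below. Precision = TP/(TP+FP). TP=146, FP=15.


Precision = TP/(TP+FP)
= 146/(146+15)
= 146/161 = 90.68%

90.68%


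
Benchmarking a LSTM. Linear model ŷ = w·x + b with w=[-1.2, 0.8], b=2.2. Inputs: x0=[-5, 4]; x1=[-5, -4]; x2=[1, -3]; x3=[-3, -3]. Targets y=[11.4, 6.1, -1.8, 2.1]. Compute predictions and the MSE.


ŷ0 = (-1.2)·(-5) + (0.8)·(4) + 2.2 = 11.4
ŷ1 = (-1.2)·(-5) + (0.8)·(-4) + 2.2 = 5.0
ŷ2 = (-1.2)·(1) + (0.8)·(-3) + 2.2 = -1.4
ŷ3 = (-1.2)·(-3) + (0.8)·(-3) + 2.2 = 3.4
errors² = [0.0, 1.21, 0.16, 1.69]
MSE = 3.0600/4 = 0.765

0.765


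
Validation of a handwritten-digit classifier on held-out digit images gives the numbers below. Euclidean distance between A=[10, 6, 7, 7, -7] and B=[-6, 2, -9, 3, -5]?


d = √((10+ 6)² + (6-2)² + (7+ 9)² + (7-3)² + (-7+ 5)²)
  = √(256 + 16 + 256 + 16 + 4)
  = √548 = 23.4094

23.4094


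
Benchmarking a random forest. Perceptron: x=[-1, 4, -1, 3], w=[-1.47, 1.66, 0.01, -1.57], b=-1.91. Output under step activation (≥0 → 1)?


z = (-1)·(-1.47) + (4)·(1.66) + (-1)·(0.01) + (3)·(-1.57) - 1.91
  = 1.48
step(z) = 1 (z≥0)

1


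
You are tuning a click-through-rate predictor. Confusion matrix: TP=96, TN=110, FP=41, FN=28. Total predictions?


Total = TP + TN + FP + FN
= 96 + 110 + 41 + 28
= 275
(Predicted positive: 137, predicted negative: 138)

275


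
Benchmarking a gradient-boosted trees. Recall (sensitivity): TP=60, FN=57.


Recall = TP/(TP+FN)
= 60/(60+57)
= 60/117 = 51.28%

51.28%


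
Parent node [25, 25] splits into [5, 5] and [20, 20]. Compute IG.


Parent = [25, 25], H_parent = 1
H_left = 1 (n=10), H_right = 1 (n=40)
H_children = (10/50)·1 + (40/50)·1 = 1
IG = 1 - 1 = 0.0

0.0


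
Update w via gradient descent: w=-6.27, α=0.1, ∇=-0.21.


w_new = w - α·∇
= -6.27 - 0.1·-0.21
= -6.27 + 0.021
= -6.249

-6.249


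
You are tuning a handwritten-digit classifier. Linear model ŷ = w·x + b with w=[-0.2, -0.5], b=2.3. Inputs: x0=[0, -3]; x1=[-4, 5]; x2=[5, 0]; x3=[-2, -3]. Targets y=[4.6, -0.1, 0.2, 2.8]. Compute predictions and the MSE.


ŷ0 = (-0.2)·(0) + (-0.5)·(-3) + 2.3 = 3.8
ŷ1 = (-0.2)·(-4) + (-0.5)·(5) + 2.3 = 0.6
ŷ2 = (-0.2)·(5) + (-0.5)·(0) + 2.3 = 1.3
ŷ3 = (-0.2)·(-2) + (-0.5)·(-3) + 2.3 = 4.2
errors² = [0.64, 0.49, 1.21, 1.96]
MSE = 4.3000/4 = 1.075

1.075


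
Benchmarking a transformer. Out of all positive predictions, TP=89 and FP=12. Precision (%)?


Precision = TP/(TP+FP)
= 89/(89+12)
= 89/101 = 88.12%

88.12%


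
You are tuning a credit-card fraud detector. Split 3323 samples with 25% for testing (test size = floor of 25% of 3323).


Test = ⌊3323·25/100⌋ = 830
Train = 3323 - 830 = 2493

Train: 2493, Test: 830


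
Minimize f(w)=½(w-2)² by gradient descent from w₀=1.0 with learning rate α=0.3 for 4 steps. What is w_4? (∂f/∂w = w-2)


step 1: grad = 1-2 = -1; w = 1 - 0.3·(-1) = 1.3
step 2: grad = 1.3-2 = -0.7; w = 1.3 - 0.3·(-0.7) = 1.51
step 3: grad = 1.51-2 = -0.49; w = 1.51 - 0.3·(-0.49) = 1.657
step 4: grad = 1.657-2 = -0.343; w = 1.657 - 0.3·(-0.343) = 1.7599

1.7599


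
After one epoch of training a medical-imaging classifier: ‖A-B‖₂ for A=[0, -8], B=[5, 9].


d = √((0-5)² + (-8-9)²)
  = √(25 + 289)
  = √314 = 17.72

17.72


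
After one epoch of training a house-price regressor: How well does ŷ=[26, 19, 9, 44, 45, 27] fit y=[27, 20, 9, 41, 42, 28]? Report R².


ȳ = 27.8333
SS_res = Σ(y-ŷ)² = 21
SS_tot = Σ(y-ȳ)² = 790.83
R² = 1 - SS_res/SS_tot = 1 - 0.0266 = 0.9734

0.9734


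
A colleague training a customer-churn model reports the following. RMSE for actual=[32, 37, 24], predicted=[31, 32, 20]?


MSE = 42/3 = 14
RMSE = √(42/3) = 3.7417

3.7417


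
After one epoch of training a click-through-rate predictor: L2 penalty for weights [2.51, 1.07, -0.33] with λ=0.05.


‖w‖₂² = (2.51)² + (1.07)² + (-0.33)²
     = 6.3001 + 1.1449 + 0.1089
     = 7.5539
λ·‖w‖₂² = 0.05·7.5539 = 0.377695

0.377695


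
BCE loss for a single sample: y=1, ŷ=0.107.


BCE = -[y·ln(p) + (1-y)·ln(1-p)]
= -1·ln(0.107) - 0
= -ln(0.107) = 2.2349

2.2349


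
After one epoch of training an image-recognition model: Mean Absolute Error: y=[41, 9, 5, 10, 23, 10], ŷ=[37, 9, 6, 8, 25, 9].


Absolute errors: |41-37|=4, |9-9|=0, |5-6|=1, |10-8|=2, |23-25|=2, |10-9|=1
Sum = 10
MAE = 10/6 = 5/3

5/3


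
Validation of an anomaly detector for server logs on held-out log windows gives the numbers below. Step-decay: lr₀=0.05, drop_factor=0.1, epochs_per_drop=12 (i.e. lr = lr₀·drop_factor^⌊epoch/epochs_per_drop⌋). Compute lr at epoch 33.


n_drops = ⌊33/12⌋ = 2
lr = 0.05·0.1^2 = 0.05·0.01 = 0.0005

0.0005


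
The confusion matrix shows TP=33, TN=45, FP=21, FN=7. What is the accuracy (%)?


Accuracy = (TP+TN)/(TP+TN+FP+FN)
= (33+45)/(106)
= 78/106 = 73.58%

73.58%


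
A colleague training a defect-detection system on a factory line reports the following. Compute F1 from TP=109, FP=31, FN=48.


Precision = 109/140 = 0.7786
Recall = 109/157 = 0.6943
F1 = 2·P·R/(P+R) = 2·TP/(2·TP+FP+FN) = 218/(218+31+48) = 218/297 = 0.734

0.734


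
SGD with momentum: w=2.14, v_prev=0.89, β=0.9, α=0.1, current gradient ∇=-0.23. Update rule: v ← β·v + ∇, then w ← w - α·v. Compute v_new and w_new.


v_new = 0.9·0.89 - 0.23 = 0.801 - 0.23 = 0.571
w_new = 2.14 - 0.1·0.571 = 2.14 - 0.0571 = 2.0829

v_new=0.571, w_new=2.0829


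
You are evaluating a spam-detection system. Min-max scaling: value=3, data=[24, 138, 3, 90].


min=3, max=138
(3-3)/(138-3) = 0/135 = 0.0

0.0


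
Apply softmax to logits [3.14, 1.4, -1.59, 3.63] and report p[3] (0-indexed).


Exponentials: e^3.14=23.1039, e^1.4=4.0552, e^-1.59=0.2039, e^3.63=37.7128
Sum = 65.0758
Softmax = [0.355, 0.0623, 0.0031, 0.5795]
p[3] = 37.7128/65.0758 = 0.5795

0.5795


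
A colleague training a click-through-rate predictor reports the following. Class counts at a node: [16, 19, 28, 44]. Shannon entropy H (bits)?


Probabilities: [16/107, 19/107, 28/107, 44/107] ≈ [0.1495, 0.1776, 0.2617, 0.4112]
H = -((16/107)·log₂(16/107) + (19/107)·log₂(19/107) + (28/107)·log₂(28/107) + (44/107)·log₂(44/107))
  = 1.886 bits

1.886 bits


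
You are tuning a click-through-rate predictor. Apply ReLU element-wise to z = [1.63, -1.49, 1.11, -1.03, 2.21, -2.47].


ReLU(1.63) = max(0, 1.63) = 1.63
ReLU(-1.49) = max(0, -1.49) = 0.0
ReLU(1.11) = max(0, 1.11) = 1.11
ReLU(-1.03) = max(0, -1.03) = 0.0
ReLU(2.21) = max(0, 2.21) = 2.21
ReLU(-2.47) = max(0, -2.47) = 0.0
result = [1.63, 0.0, 1.11, 0.0, 2.21, 0.0]

[1.63, 0.0, 1.11, 0.0, 2.21, 0.0]


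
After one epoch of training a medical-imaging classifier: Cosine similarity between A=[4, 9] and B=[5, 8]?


A·B = 4·5 + 9·8 = 92
‖A‖ = √97 = 9.8489, ‖B‖ = √89 = 9.434
cos = 92/(√97·√89) = 92/√8633 = 0.9902

0.9902


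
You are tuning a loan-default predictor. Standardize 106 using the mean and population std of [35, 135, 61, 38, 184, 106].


μ = 93.1667, σ = 54.2015
z = (106 - 93.1667)/54.2015 = 0.2368

0.2368


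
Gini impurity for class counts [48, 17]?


Probabilities: [48/65, 17/65] ≈ [0.7385, 0.2615]
Σpᵢ² = (2304 + 289)/65² = 2593/4225
Gini = 1 - Σpᵢ² = 1 - 2593/4225 = 0.3863

0.3863


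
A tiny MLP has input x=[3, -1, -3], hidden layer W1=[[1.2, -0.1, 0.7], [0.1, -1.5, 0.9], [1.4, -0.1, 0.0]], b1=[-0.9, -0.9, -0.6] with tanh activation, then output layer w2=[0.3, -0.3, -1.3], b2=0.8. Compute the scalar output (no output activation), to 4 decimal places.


z1[0] = (1.2)·(3) + (-0.1)·(-1) + (0.7)·(-3) - 0.9 = 0.7
z1[1] = (0.1)·(3) + (-1.5)·(-1) + (0.9)·(-3) - 0.9 = -1.8
z1[2] = (1.4)·(3) + (-0.1)·(-1) + (0.0)·(-3) - 0.6 = 3.7
h = tanh(z1) = [0.6044, -0.9468, 0.9988]
output = (0.3)·(0.6044) + (-0.3)·(-0.9468) + (-1.3)·(0.9988) + 0.8 = -0.0331

-0.0331


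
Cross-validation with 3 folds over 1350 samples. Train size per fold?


Fold size = 1350/3 = 450
Training per fold = 1350 - 450 = 900

900


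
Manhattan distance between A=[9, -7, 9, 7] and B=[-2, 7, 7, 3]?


d = |9+ 2| + |-7-7| + |9-7| + |7-3|
  = 11 + 14 + 2 + 4
  = 31

31


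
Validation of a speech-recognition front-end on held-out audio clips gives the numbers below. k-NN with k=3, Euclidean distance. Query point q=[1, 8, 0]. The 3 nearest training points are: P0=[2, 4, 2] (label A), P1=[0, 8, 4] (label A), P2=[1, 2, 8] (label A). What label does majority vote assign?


d(q,P0) = 4.5826  (label A)
d(q,P1) = 4.1231  (label A)
d(q,P2) = 10.0  (label A)
Votes: A=3, B=0
Majority → A

A


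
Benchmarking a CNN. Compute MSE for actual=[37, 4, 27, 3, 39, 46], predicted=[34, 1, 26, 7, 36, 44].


Squared errors: (37-34)²=9, (4-1)²=9, (27-26)²=1, (3-7)²=16, (39-36)²=9, (46-44)²=4
Sum = 48
MSE = 48/6 = 8

8


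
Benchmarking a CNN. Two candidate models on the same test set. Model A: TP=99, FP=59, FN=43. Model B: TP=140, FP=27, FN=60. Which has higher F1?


Model A: P=99/158=0.6266, R=99/142=0.6972, F1=2PR/(P+R)=2TP/(2TP+FP+FN)=198/300=0.66
Model B: P=140/167=0.8383, R=140/200=0.7, F1=2PR/(P+R)=2TP/(2TP+FP+FN)=280/367=0.7629
0.66 < 0.7629 → Model B

Model B


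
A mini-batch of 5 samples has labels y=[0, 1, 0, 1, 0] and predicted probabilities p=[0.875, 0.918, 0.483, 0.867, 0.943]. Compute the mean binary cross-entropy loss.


L[0] = -ln(1-0.875) = -ln(0.125) = 2.0794
L[1] = -ln(0.918) = 0.0856
L[2] = -ln(1-0.483) = -ln(0.517) = 0.6597
L[3] = -ln(0.867) = 0.1427
L[4] = -ln(1-0.943) = -ln(0.057) = 2.8647
mean = (2.0794 + 0.0856 + 0.6597 + 0.1427 + 2.8647)/5 = 1.1664

1.1664
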